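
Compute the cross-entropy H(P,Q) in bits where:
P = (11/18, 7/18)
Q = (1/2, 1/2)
1.0000 bits

Cross-entropy: H(P,Q) = -Σ p(x) log q(x)

Alternatively: H(P,Q) = H(P) + D_KL(P||Q)
H(P) = 0.9641 bits
D_KL(P||Q) = 0.0359 bits

H(P,Q) = 0.9641 + 0.0359 = 1.0000 bits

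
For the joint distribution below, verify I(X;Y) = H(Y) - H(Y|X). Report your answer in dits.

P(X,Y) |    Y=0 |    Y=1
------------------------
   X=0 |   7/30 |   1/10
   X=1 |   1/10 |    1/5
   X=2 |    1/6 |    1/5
I(X;Y) = 0.0199 dits

Mutual information has multiple equivalent forms:
- I(X;Y) = H(X) - H(X|Y)
- I(X;Y) = H(Y) - H(Y|X)
- I(X;Y) = H(X) + H(Y) - H(X,Y)

Computing all quantities:
H(X) = 0.4757, H(Y) = 0.3010, H(X,Y) = 0.7568
H(X|Y) = 0.4557, H(Y|X) = 0.2811

Verification:
H(X) - H(X|Y) = 0.4757 - 0.4557 = 0.0199
H(Y) - H(Y|X) = 0.3010 - 0.2811 = 0.0199
H(X) + H(Y) - H(X,Y) = 0.4757 + 0.3010 - 0.7568 = 0.0199

All forms give I(X;Y) = 0.0199 dits. ✓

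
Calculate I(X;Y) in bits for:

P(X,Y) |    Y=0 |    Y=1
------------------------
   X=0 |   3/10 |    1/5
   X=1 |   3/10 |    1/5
0.0000 bits

Mutual information: I(X;Y) = H(X) + H(Y) - H(X,Y)

Marginals:
P(X) = (1/2, 1/2), H(X) = 1.0000 bits
P(Y) = (3/5, 2/5), H(Y) = 0.9710 bits

Joint entropy: H(X,Y) = 1.9710 bits

I(X;Y) = 1.0000 + 0.9710 - 1.9710 = 0.0000 bits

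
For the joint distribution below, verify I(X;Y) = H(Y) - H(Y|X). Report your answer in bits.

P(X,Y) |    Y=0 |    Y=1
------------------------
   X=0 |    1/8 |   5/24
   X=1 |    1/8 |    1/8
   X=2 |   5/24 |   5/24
I(X;Y) = 0.0102 bits

Mutual information has multiple equivalent forms:
- I(X;Y) = H(X) - H(X|Y)
- I(X;Y) = H(Y) - H(Y|X)
- I(X;Y) = H(X) + H(Y) - H(X,Y)

Computing all quantities:
H(X) = 1.5546, H(Y) = 0.9950, H(X,Y) = 2.5394
H(X|Y) = 1.5444, H(Y|X) = 0.9848

Verification:
H(X) - H(X|Y) = 1.5546 - 1.5444 = 0.0102
H(Y) - H(Y|X) = 0.9950 - 0.9848 = 0.0102
H(X) + H(Y) - H(X,Y) = 1.5546 + 0.9950 - 2.5394 = 0.0102

All forms give I(X;Y) = 0.0102 bits. ✓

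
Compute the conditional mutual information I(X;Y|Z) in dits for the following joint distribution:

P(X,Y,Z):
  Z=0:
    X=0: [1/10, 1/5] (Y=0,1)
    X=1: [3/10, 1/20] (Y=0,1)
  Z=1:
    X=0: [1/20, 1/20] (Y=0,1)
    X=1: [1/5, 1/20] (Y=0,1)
0.0493 dits

Conditional mutual information: I(X;Y|Z) = H(X|Z) + H(Y|Z) - H(X,Y|Z)

H(Z) = 0.2812
H(X,Z) = 0.5670 → H(X|Z) = 0.2858
H(Y,Z) = 0.5602 → H(Y|Z) = 0.2790
H(X,Y,Z) = 0.7967 → H(X,Y|Z) = 0.5155

I(X;Y|Z) = 0.2858 + 0.2790 - 0.5155 = 0.0493 dits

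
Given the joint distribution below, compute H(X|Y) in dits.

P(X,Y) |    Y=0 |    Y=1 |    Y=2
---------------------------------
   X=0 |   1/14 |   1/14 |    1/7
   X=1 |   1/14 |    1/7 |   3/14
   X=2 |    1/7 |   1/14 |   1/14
0.4463 dits

Using the chain rule: H(X|Y) = H(X,Y) - H(Y)

First, compute H(X,Y) = 0.9149 dits

Marginal P(Y) = (2/7, 2/7, 3/7)
H(Y) = 0.4686 dits

H(X|Y) = H(X,Y) - H(Y) = 0.9149 - 0.4686 = 0.4463 dits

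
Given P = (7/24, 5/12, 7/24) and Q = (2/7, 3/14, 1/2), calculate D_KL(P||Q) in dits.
0.0547 dits

KL divergence: D_KL(P||Q) = Σ p(x) log(p(x)/q(x))

Computing term by term:
  x=0: 7/24 × log_10[(7/24)/(2/7)] = 7/24 × 0.0090 = 0.0026
  x=1: 5/12 × log_10[(5/12)/(3/14)] = 5/12 × 0.2888 = 0.1203
  x=2: 7/24 × log_10[(7/24)/(1/2)] = 7/24 × -0.2341 = -0.0683

D_KL(P||Q) = 0.0547 dits

Note: KL divergence is always non-negative and equals 0 iff P = Q.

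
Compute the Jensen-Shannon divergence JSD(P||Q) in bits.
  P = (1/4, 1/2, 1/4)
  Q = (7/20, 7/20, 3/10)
0.0173 bits

Jensen-Shannon divergence is:
JSD(P||Q) = 0.5 × D_KL(P||M) + 0.5 × D_KL(Q||M)
where M = 0.5 × (P + Q) is the mixture distribution.

M = 0.5 × (1/4, 1/2, 1/4) + 0.5 × (7/20, 7/20, 3/10) = (3/10, 17/40, 11/40)

D_KL(P||M) = 0.0171 bits
D_KL(Q||M) = 0.0175 bits

JSD(P||Q) = 0.5 × 0.0171 + 0.5 × 0.0175 = 0.0173 bits

Unlike KL divergence, JSD is symmetric and bounded: 0 ≤ JSD ≤ log(2).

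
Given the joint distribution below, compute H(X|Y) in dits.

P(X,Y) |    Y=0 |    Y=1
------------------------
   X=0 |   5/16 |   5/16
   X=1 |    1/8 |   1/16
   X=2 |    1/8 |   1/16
0.3944 dits

Using the chain rule: H(X|Y) = H(X,Y) - H(Y)

First, compute H(X,Y) = 0.6920 dits

Marginal P(Y) = (9/16, 7/16)
H(Y) = 0.2976 dits

H(X|Y) = H(X,Y) - H(Y) = 0.6920 - 0.2976 = 0.3944 dits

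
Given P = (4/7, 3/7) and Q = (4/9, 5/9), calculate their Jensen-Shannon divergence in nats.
0.0081 nats

Jensen-Shannon divergence is:
JSD(P||Q) = 0.5 × D_KL(P||M) + 0.5 × D_KL(Q||M)
where M = 0.5 × (P + Q) is the mixture distribution.

M = 0.5 × (4/7, 3/7) + 0.5 × (4/9, 5/9) = (0.507937, 0.492063)

D_KL(P||M) = 0.0081 nats
D_KL(Q||M) = 0.0081 nats

JSD(P||Q) = 0.5 × 0.0081 + 0.5 × 0.0081 = 0.0081 nats

Unlike KL divergence, JSD is symmetric and bounded: 0 ≤ JSD ≤ log(2).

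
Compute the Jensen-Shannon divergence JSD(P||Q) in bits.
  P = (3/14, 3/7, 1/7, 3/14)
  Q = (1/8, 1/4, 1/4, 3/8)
0.0524 bits

Jensen-Shannon divergence is:
JSD(P||Q) = 0.5 × D_KL(P||M) + 0.5 × D_KL(Q||M)
where M = 0.5 × (P + Q) is the mixture distribution.

M = 0.5 × (3/14, 3/7, 1/7, 3/14) + 0.5 × (1/8, 1/4, 1/4, 3/8) = (0.169643, 0.339286, 0.196429, 0.294643)

D_KL(P||M) = 0.0526 bits
D_KL(Q||M) = 0.0522 bits

JSD(P||Q) = 0.5 × 0.0526 + 0.5 × 0.0522 = 0.0524 bits

Unlike KL divergence, JSD is symmetric and bounded: 0 ≤ JSD ≤ log(2).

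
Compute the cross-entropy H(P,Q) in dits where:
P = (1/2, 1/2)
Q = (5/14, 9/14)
0.3195 dits

Cross-entropy: H(P,Q) = -Σ p(x) log q(x)

Alternatively: H(P,Q) = H(P) + D_KL(P||Q)
H(P) = 0.3010 dits
D_KL(P||Q) = 0.0185 dits

H(P,Q) = 0.3010 + 0.0185 = 0.3195 dits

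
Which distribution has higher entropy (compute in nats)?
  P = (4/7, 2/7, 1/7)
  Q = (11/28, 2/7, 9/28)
Q

Computing entropies in nats:
H(P) = 0.9557
H(Q) = 1.0898

Distribution Q has higher entropy.

Intuition: The distribution closer to uniform (more spread out) has higher entropy.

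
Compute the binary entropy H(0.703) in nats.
0.6083 nats

The binary entropy function is:
H(p) = -p log(p) - (1-p) log(1-p)

H(0.703) = -0.703 × log_e(0.703) - 0.297 × log_e(0.297)
H(0.703) = 0.6083 nats

Note: Binary entropy is maximized at p=0.5 (H=1 bit) and minimized at p=0 or p=1 (H=0).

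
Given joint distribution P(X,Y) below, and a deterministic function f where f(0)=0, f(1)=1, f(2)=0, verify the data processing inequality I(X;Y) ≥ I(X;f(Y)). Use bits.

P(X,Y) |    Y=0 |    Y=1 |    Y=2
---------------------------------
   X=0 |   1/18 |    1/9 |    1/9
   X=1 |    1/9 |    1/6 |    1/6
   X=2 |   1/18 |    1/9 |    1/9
I(X;Y) = 0.0026, I(X;f(Y)) = 0.0005, inequality holds: 0.0026 ≥ 0.0005

Data Processing Inequality: For any Markov chain X → Y → Z, we have I(X;Y) ≥ I(X;Z).

Here Z = f(Y) is a deterministic function of Y, forming X → Y → Z.

Original I(X;Y) = 0.0026 bits

After applying f:
P(X,Z) where Z=f(Y):
- P(X,Z=0) = P(X,Y=0) + P(X,Y=2)
- P(X,Z=1) = P(X,Y=1)

I(X;Z) = I(X;f(Y)) = 0.0005 bits

Verification: 0.0026 ≥ 0.0005 ✓

Information cannot be created by processing; the function f can only lose information about X.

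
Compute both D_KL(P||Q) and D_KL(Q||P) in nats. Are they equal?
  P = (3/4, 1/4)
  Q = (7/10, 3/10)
D_KL(P||Q) = 0.0062, D_KL(Q||P) = 0.0064

KL divergence is not symmetric: D_KL(P||Q) ≠ D_KL(Q||P) in general.

D_KL(P||Q) = 0.0062 nats
D_KL(Q||P) = 0.0064 nats

No, they are not equal!

This asymmetry is why KL divergence is not a true distance metric.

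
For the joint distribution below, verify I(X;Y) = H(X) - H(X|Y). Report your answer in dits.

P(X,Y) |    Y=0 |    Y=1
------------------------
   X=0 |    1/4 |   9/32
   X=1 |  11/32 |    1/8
I(X;Y) = 0.0158 dits

Mutual information has multiple equivalent forms:
- I(X;Y) = H(X) - H(X|Y)
- I(X;Y) = H(Y) - H(Y|X)
- I(X;Y) = H(X) + H(Y) - H(X,Y)

Computing all quantities:
H(X) = 0.3002, H(Y) = 0.2934, H(X,Y) = 0.5778
H(X|Y) = 0.2844, H(Y|X) = 0.2776

Verification:
H(X) - H(X|Y) = 0.3002 - 0.2844 = 0.0158
H(Y) - H(Y|X) = 0.2934 - 0.2776 = 0.0158
H(X) + H(Y) - H(X,Y) = 0.3002 + 0.2934 - 0.5778 = 0.0158

All forms give I(X;Y) = 0.0158 dits. ✓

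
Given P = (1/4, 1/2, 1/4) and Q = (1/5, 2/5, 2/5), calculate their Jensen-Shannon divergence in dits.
0.0056 dits

Jensen-Shannon divergence is:
JSD(P||Q) = 0.5 × D_KL(P||M) + 0.5 × D_KL(Q||M)
where M = 0.5 × (P + Q) is the mixture distribution.

M = 0.5 × (1/4, 1/2, 1/4) + 0.5 × (1/5, 2/5, 2/5) = (9/40, 9/20, 13/40)

D_KL(P||M) = 0.0058 dits
D_KL(Q||M) = 0.0054 dits

JSD(P||Q) = 0.5 × 0.0058 + 0.5 × 0.0054 = 0.0056 dits

Unlike KL divergence, JSD is symmetric and bounded: 0 ≤ JSD ≤ log(2).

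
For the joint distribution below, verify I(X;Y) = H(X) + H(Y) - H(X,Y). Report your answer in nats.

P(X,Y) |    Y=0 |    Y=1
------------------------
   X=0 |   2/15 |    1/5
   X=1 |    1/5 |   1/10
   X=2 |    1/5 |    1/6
I(X;Y) = 0.0230 nats

Mutual information has multiple equivalent forms:
- I(X;Y) = H(X) - H(X|Y)
- I(X;Y) = H(Y) - H(Y|X)
- I(X;Y) = H(X) + H(Y) - H(X,Y)

Computing all quantities:
H(X) = 1.0953, H(Y) = 0.6909, H(X,Y) = 1.7632
H(X|Y) = 1.0723, H(Y|X) = 0.6679

Verification:
H(X) - H(X|Y) = 1.0953 - 1.0723 = 0.0230
H(Y) - H(Y|X) = 0.6909 - 0.6679 = 0.0230
H(X) + H(Y) - H(X,Y) = 1.0953 + 0.6909 - 1.7632 = 0.0230

All forms give I(X;Y) = 0.0230 nats. ✓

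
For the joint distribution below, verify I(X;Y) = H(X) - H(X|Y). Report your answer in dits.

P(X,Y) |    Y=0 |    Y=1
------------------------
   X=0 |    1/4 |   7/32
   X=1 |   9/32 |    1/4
I(X;Y) = 0.0000 dits

Mutual information has multiple equivalent forms:
- I(X;Y) = H(X) - H(X|Y)
- I(X;Y) = H(Y) - H(Y|X)
- I(X;Y) = H(X) + H(Y) - H(X,Y)

Computing all quantities:
H(X) = 0.3002, H(Y) = 0.3002, H(X,Y) = 0.6004
H(X|Y) = 0.3002, H(Y|X) = 0.3002

Verification:
H(X) - H(X|Y) = 0.3002 - 0.3002 = 0.0000
H(Y) - H(Y|X) = 0.3002 - 0.3002 = 0.0000
H(X) + H(Y) - H(X,Y) = 0.3002 + 0.3002 - 0.6004 = 0.0000

All forms give I(X;Y) = 0.0000 dits. ✓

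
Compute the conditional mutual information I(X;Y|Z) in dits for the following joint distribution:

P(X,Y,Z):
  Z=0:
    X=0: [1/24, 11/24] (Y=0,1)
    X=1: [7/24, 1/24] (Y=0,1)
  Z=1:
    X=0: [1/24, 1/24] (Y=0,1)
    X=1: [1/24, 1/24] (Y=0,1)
0.1267 dits

Conditional mutual information: I(X;Y|Z) = H(X|Z) + H(Y|Z) - H(X,Y|Z)

H(Z) = 0.1957
H(X,Z) = 0.4894 → H(X|Z) = 0.2937
H(Y,Z) = 0.4894 → H(Y|Z) = 0.2937
H(X,Y,Z) = 0.6564 → H(X,Y|Z) = 0.4607

I(X;Y|Z) = 0.2937 + 0.2937 - 0.4607 = 0.1267 dits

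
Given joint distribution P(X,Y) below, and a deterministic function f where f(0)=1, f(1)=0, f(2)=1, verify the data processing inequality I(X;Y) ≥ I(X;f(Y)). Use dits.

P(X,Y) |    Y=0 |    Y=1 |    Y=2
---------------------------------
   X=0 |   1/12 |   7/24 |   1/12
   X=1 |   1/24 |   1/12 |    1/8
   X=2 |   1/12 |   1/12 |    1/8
I(X;Y) = 0.0291, I(X;f(Y)) = 0.0242, inequality holds: 0.0291 ≥ 0.0242

Data Processing Inequality: For any Markov chain X → Y → Z, we have I(X;Y) ≥ I(X;Z).

Here Z = f(Y) is a deterministic function of Y, forming X → Y → Z.

Original I(X;Y) = 0.0291 dits

After applying f:
P(X,Z) where Z=f(Y):
- P(X,Z=0) = P(X,Y=1)
- P(X,Z=1) = P(X,Y=0) + P(X,Y=2)

I(X;Z) = I(X;f(Y)) = 0.0242 dits

Verification: 0.0291 ≥ 0.0242 ✓

Information cannot be created by processing; the function f can only lose information about X.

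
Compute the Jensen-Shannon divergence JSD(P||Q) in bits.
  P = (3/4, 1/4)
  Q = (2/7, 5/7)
0.1619 bits

Jensen-Shannon divergence is:
JSD(P||Q) = 0.5 × D_KL(P||M) + 0.5 × D_KL(Q||M)
where M = 0.5 × (P + Q) is the mixture distribution.

M = 0.5 × (3/4, 1/4) + 0.5 × (2/7, 5/7) = (0.517857, 0.482143)

D_KL(P||M) = 0.1639 bits
D_KL(Q||M) = 0.1599 bits

JSD(P||Q) = 0.5 × 0.1639 + 0.5 × 0.1599 = 0.1619 bits

Unlike KL divergence, JSD is symmetric and bounded: 0 ≤ JSD ≤ log(2).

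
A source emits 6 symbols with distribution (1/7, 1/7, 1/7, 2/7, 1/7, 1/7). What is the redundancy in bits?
0.0633 bits

Redundancy measures how far a source is from maximum entropy:
R = H_max - H(X)

Maximum entropy for 6 symbols: H_max = log_2(6) = 2.5850 bits
Actual entropy: H(X) = 2.5216 bits
Redundancy: R = 2.5850 - 2.5216 = 0.0633 bits

This redundancy represents potential for compression: the source could be compressed by 0.0633 bits per symbol.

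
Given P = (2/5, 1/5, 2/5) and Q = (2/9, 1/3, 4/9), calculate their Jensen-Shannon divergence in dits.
0.0095 dits

Jensen-Shannon divergence is:
JSD(P||Q) = 0.5 × D_KL(P||M) + 0.5 × D_KL(Q||M)
where M = 0.5 × (P + Q) is the mixture distribution.

M = 0.5 × (2/5, 1/5, 2/5) + 0.5 × (2/9, 1/3, 4/9) = (0.311111, 4/15, 0.422222)

D_KL(P||M) = 0.0093 dits
D_KL(Q||M) = 0.0097 dits

JSD(P||Q) = 0.5 × 0.0093 + 0.5 × 0.0097 = 0.0095 dits

Unlike KL divergence, JSD is symmetric and bounded: 0 ≤ JSD ≤ log(2).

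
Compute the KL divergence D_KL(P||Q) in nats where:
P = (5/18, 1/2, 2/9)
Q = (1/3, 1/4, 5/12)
0.1562 nats

KL divergence: D_KL(P||Q) = Σ p(x) log(p(x)/q(x))

Computing term by term:
  x=0: 5/18 × log_e[(5/18)/(1/3)] = 5/18 × -0.1823 = -0.0506
  x=1: 1/2 × log_e[(1/2)/(1/4)] = 1/2 × 0.6931 = 0.3466
  x=2: 2/9 × log_e[(2/9)/(5/12)] = 2/9 × -0.6286 = -0.1397

D_KL(P||Q) = 0.1562 nats

Note: KL divergence is always non-negative and equals 0 iff P = Q.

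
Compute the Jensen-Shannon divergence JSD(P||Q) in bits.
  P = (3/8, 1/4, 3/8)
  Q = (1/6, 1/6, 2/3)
0.0656 bits

Jensen-Shannon divergence is:
JSD(P||Q) = 0.5 × D_KL(P||M) + 0.5 × D_KL(Q||M)
where M = 0.5 × (P + Q) is the mixture distribution.

M = 0.5 × (3/8, 1/4, 3/8) + 0.5 × (1/6, 1/6, 2/3) = (0.270833, 5/24, 0.520833)

D_KL(P||M) = 0.0641 bits
D_KL(Q||M) = 0.0670 bits

JSD(P||Q) = 0.5 × 0.0641 + 0.5 × 0.0670 = 0.0656 bits

Unlike KL divergence, JSD is symmetric and bounded: 0 ≤ JSD ≤ log(2).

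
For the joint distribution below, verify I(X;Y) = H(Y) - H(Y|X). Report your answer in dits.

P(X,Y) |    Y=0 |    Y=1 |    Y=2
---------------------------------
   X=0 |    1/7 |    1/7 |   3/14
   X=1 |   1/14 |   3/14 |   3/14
I(X;Y) = 0.0084 dits

Mutual information has multiple equivalent forms:
- I(X;Y) = H(X) - H(X|Y)
- I(X;Y) = H(Y) - H(Y|X)
- I(X;Y) = H(X) + H(Y) - H(X,Y)

Computing all quantities:
H(X) = 0.3010, H(Y) = 0.4608, H(X,Y) = 0.7534
H(X|Y) = 0.2926, H(Y|X) = 0.4524

Verification:
H(X) - H(X|Y) = 0.3010 - 0.2926 = 0.0084
H(Y) - H(Y|X) = 0.4608 - 0.4524 = 0.0084
H(X) + H(Y) - H(X,Y) = 0.3010 + 0.4608 - 0.7534 = 0.0084

All forms give I(X;Y) = 0.0084 dits. ✓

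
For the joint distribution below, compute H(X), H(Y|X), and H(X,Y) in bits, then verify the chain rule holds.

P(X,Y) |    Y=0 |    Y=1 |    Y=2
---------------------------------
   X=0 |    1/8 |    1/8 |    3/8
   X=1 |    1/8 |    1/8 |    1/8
H(X,Y) = 2.4056, H(X) = 0.9544, H(Y|X) = 1.4512 (all in bits)

Chain rule: H(X,Y) = H(X) + H(Y|X)

Left side — joint entropy directly:
H(X,Y) = -Σ p(x,y) log p(x,y) = 2.4056 bits

Right side — compute H(Y|X) from the conditional distributions:
P(X) = (5/8, 3/8), so H(X) = 0.9544 bits
H(Y|X) = Σ_x P(X=x) · H(Y|X=x):
  P(Y|X=0) = (1/5, 1/5, 3/5), H(Y|X=0) = 1.3710, weight P(X=0) = 5/8
  P(Y|X=1) = (1/3, 1/3, 1/3), H(Y|X=1) = 1.5850, weight P(X=1) = 3/8
H(Y|X) = 1.4512 bits

H(X) + H(Y|X) = 0.9544 + 1.4512 = 2.4056 bits

Both sides equal 2.4056 bits. ✓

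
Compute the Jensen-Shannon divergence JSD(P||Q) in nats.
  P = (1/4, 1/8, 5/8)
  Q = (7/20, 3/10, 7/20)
0.0424 nats

Jensen-Shannon divergence is:
JSD(P||Q) = 0.5 × D_KL(P||M) + 0.5 × D_KL(Q||M)
where M = 0.5 × (P + Q) is the mixture distribution.

M = 0.5 × (1/4, 1/8, 5/8) + 0.5 × (7/20, 3/10, 7/20) = (3/10, 0.2125, 0.4875)

D_KL(P||M) = 0.0434 nats
D_KL(Q||M) = 0.0414 nats

JSD(P||Q) = 0.5 × 0.0434 + 0.5 × 0.0414 = 0.0424 nats

Unlike KL divergence, JSD is symmetric and bounded: 0 ≤ JSD ≤ log(2).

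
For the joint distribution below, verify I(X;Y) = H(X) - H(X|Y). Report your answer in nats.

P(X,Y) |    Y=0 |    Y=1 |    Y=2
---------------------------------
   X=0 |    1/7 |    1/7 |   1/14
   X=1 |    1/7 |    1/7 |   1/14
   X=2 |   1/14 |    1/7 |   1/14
I(X;Y) = 0.0104 nats

Mutual information has multiple equivalent forms:
- I(X;Y) = H(X) - H(X|Y)
- I(X;Y) = H(Y) - H(Y|X)
- I(X;Y) = H(X) + H(Y) - H(X,Y)

Computing all quantities:
H(X) = 1.0934, H(Y) = 1.0609, H(X,Y) = 2.1440
H(X|Y) = 1.0830, H(Y|X) = 1.0506

Verification:
H(X) - H(X|Y) = 1.0934 - 1.0830 = 0.0104
H(Y) - H(Y|X) = 1.0609 - 1.0506 = 0.0104
H(X) + H(Y) - H(X,Y) = 1.0934 + 1.0609 - 2.1440 = 0.0104

All forms give I(X;Y) = 0.0104 nats. ✓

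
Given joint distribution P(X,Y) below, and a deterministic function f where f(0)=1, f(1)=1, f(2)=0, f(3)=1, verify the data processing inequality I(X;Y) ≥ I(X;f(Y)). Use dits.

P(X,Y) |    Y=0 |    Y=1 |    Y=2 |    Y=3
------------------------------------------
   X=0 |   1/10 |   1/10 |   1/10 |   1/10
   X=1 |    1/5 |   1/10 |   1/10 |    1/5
I(X;Y) = 0.0060, I(X;f(Y)) = 0.0022, inequality holds: 0.0060 ≥ 0.0022

Data Processing Inequality: For any Markov chain X → Y → Z, we have I(X;Y) ≥ I(X;Z).

Here Z = f(Y) is a deterministic function of Y, forming X → Y → Z.

Original I(X;Y) = 0.0060 dits

After applying f:
P(X,Z) where Z=f(Y):
- P(X,Z=0) = P(X,Y=2)
- P(X,Z=1) = P(X,Y=0) + P(X,Y=1) + P(X,Y=3)

I(X;Z) = I(X;f(Y)) = 0.0022 dits

Verification: 0.0060 ≥ 0.0022 ✓

Information cannot be created by processing; the function f can only lose information about X.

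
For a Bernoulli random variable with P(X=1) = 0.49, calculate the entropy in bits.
0.9997 bits

The binary entropy function is:
H(p) = -p log(p) - (1-p) log(1-p)

H(0.49) = -0.49 × log_2(0.49) - 0.51 × log_2(0.51)
H(0.49) = 0.9997 bits

Note: Binary entropy is maximized at p=0.5 (H=1 bit) and minimized at p=0 or p=1 (H=0).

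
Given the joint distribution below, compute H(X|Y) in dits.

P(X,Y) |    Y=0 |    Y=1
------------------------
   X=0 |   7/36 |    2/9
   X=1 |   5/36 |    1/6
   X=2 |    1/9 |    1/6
0.4696 dits

Using the chain rule: H(X|Y) = H(X,Y) - H(Y)

First, compute H(X,Y) = 0.7679 dits

Marginal P(Y) = (4/9, 5/9)
H(Y) = 0.2983 dits

H(X|Y) = H(X,Y) - H(Y) = 0.7679 - 0.2983 = 0.4696 dits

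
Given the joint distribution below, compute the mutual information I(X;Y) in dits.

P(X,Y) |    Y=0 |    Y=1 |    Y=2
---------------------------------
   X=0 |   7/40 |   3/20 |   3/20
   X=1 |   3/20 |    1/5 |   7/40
0.0018 dits

Mutual information: I(X;Y) = H(X) + H(Y) - H(X,Y)

Marginals:
P(X) = (19/40, 21/40), H(X) = 0.3005 dits
P(Y) = (13/40, 7/20, 13/40), H(Y) = 0.4769 dits

Joint entropy: H(X,Y) = 0.7755 dits

I(X;Y) = 0.3005 + 0.4769 - 0.7755 = 0.0018 dits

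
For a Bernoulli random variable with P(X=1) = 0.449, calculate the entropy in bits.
0.9925 bits

The binary entropy function is:
H(p) = -p log(p) - (1-p) log(1-p)

H(0.449) = -0.449 × log_2(0.449) - 0.551 × log_2(0.551)
H(0.449) = 0.9925 bits

Note: Binary entropy is maximized at p=0.5 (H=1 bit) and minimized at p=0 or p=1 (H=0).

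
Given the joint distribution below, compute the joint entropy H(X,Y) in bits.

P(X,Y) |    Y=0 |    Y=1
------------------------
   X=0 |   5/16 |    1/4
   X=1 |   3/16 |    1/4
1.9772 bits

Joint entropy is H(X,Y) = -Σ_{x,y} p(x,y) log p(x,y).

Summing over all non-zero entries:
H(X,Y) = -[5/16·log_2(5/16) + 1/4·log_2(1/4) + 3/16·log_2(3/16) + 1/4·log_2(1/4)]
H(X,Y) = 1.9772 bits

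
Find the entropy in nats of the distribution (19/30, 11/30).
0.6572 nats

Shannon entropy is H(X) = -Σ p(x) log p(x).

For P = (19/30, 11/30):
H = -19/30 × log_e(19/30) -11/30 × log_e(11/30)
H = 0.6572 nats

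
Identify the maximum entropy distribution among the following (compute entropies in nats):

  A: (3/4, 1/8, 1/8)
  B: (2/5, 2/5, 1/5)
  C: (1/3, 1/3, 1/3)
C

For a discrete distribution over n outcomes, entropy is maximized by the uniform distribution.

Computing entropies:
H(A) = 0.7356 nats
H(B) = 1.0549 nats
H(C) = 1.0986 nats

The uniform distribution (where all probabilities equal 1/3) achieves the maximum entropy of log_e(3) = 1.0986 nats.

Distribution C has the highest entropy.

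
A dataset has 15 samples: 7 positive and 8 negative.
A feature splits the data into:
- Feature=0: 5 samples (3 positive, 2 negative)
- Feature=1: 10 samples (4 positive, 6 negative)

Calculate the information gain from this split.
0.0258 bits

Information Gain = H(Y) - H(Y|Feature)

Before split:
P(positive) = 7/15 = 0.4667
H(Y) = 0.9968 bits

After split:
Feature=0: H = 0.9710 bits (weight = 5/15)
Feature=1: H = 0.9710 bits (weight = 10/15)
H(Y|Feature) = (5/15)×0.9710 + (10/15)×0.9710 = 0.9710 bits

Information Gain = 0.9968 - 0.9710 = 0.0258 bits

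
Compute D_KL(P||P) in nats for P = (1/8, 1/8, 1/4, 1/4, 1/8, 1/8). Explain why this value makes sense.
0.0000 nats

KL divergence satisfies the Gibbs inequality: D_KL(P||Q) ≥ 0 for all distributions P, Q.

D_KL(P||Q) = Σ p(x) log(p(x)/q(x))
Each term is p(x) × log_e(p(x)/p(x)) = p(x) × log_e(1) = 0, so the sum is 0.
D_KL(P||Q) = 0.0000 nats

When P = Q, the KL divergence is exactly 0, as there is no 'divergence' between identical distributions.

This non-negativity is a fundamental property: relative entropy cannot be negative because it measures how different Q is from P.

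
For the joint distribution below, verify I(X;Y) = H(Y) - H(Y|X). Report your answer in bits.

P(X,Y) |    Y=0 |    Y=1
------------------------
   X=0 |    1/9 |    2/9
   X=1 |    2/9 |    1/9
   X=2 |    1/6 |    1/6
I(X;Y) = 0.0545 bits

Mutual information has multiple equivalent forms:
- I(X;Y) = H(X) - H(X|Y)
- I(X;Y) = H(Y) - H(Y|X)
- I(X;Y) = H(X) + H(Y) - H(X,Y)

Computing all quantities:
H(X) = 1.5850, H(Y) = 1.0000, H(X,Y) = 2.5305
H(X|Y) = 1.5305, H(Y|X) = 0.9455

Verification:
H(X) - H(X|Y) = 1.5850 - 1.5305 = 0.0545
H(Y) - H(Y|X) = 1.0000 - 0.9455 = 0.0545
H(X) + H(Y) - H(X,Y) = 1.5850 + 1.0000 - 2.5305 = 0.0545

All forms give I(X;Y) = 0.0545 bits. ✓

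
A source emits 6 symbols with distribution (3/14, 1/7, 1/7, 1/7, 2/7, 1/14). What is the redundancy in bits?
0.1172 bits

Redundancy measures how far a source is from maximum entropy:
R = H_max - H(X)

Maximum entropy for 6 symbols: H_max = log_2(6) = 2.5850 bits
Actual entropy: H(X) = 2.4677 bits
Redundancy: R = 2.5850 - 2.4677 = 0.1172 bits

This redundancy represents potential for compression: the source could be compressed by 0.1172 bits per symbol.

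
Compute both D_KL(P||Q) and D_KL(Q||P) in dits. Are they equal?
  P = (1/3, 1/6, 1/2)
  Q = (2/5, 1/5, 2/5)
D_KL(P||Q) = 0.0089, D_KL(Q||P) = 0.0087

KL divergence is not symmetric: D_KL(P||Q) ≠ D_KL(Q||P) in general.

D_KL(P||Q) = 0.0089 dits
D_KL(Q||P) = 0.0087 dits

No, they are not equal!

This asymmetry is why KL divergence is not a true distance metric.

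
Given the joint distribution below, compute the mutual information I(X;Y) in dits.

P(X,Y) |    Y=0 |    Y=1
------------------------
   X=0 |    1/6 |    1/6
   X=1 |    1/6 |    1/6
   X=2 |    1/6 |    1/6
0.0000 dits

Mutual information: I(X;Y) = H(X) + H(Y) - H(X,Y)

Marginals:
P(X) = (1/3, 1/3, 1/3), H(X) = 0.4771 dits
P(Y) = (1/2, 1/2), H(Y) = 0.3010 dits

Joint entropy: H(X,Y) = 0.7782 dits

I(X;Y) = 0.4771 + 0.3010 - 0.7782 = 0.0000 dits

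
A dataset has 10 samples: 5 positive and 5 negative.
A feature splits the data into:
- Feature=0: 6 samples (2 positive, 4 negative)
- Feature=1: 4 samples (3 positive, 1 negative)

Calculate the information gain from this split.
0.1245 bits

Information Gain = H(Y) - H(Y|Feature)

Before split:
P(positive) = 5/10 = 0.5000
H(Y) = 1.0000 bits

After split:
Feature=0: H = 0.9183 bits (weight = 6/10)
Feature=1: H = 0.8113 bits (weight = 4/10)
H(Y|Feature) = (6/10)×0.9183 + (4/10)×0.8113 = 0.8755 bits

Information Gain = 1.0000 - 0.8755 = 0.1245 bits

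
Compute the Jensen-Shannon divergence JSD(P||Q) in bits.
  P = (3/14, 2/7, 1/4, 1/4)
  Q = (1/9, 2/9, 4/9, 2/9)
0.0354 bits

Jensen-Shannon divergence is:
JSD(P||Q) = 0.5 × D_KL(P||M) + 0.5 × D_KL(Q||M)
where M = 0.5 × (P + Q) is the mixture distribution.

M = 0.5 × (3/14, 2/7, 1/4, 1/4) + 0.5 × (1/9, 2/9, 4/9, 2/9) = (0.162698, 0.253968, 0.347222, 0.236111)

D_KL(P||M) = 0.0358 bits
D_KL(Q||M) = 0.0349 bits

JSD(P||Q) = 0.5 × 0.0358 + 0.5 × 0.0349 = 0.0354 bits

Unlike KL divergence, JSD is symmetric and bounded: 0 ≤ JSD ≤ log(2).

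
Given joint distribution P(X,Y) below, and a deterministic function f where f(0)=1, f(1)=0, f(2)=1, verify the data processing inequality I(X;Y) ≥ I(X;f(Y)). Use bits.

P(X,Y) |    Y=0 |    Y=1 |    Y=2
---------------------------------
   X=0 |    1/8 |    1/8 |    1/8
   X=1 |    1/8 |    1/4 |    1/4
I(X;Y) = 0.0157, I(X;f(Y)) = 0.0032, inequality holds: 0.0157 ≥ 0.0032

Data Processing Inequality: For any Markov chain X → Y → Z, we have I(X;Y) ≥ I(X;Z).

Here Z = f(Y) is a deterministic function of Y, forming X → Y → Z.

Original I(X;Y) = 0.0157 bits

After applying f:
P(X,Z) where Z=f(Y):
- P(X,Z=0) = P(X,Y=1)
- P(X,Z=1) = P(X,Y=0) + P(X,Y=2)

I(X;Z) = I(X;f(Y)) = 0.0032 bits

Verification: 0.0157 ≥ 0.0032 ✓

Information cannot be created by processing; the function f can only lose information about X.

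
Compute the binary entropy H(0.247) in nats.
0.5590 nats

The binary entropy function is:
H(p) = -p log(p) - (1-p) log(1-p)

H(0.247) = -0.247 × log_e(0.247) - 0.753 × log_e(0.753)
H(0.247) = 0.5590 nats

Note: Binary entropy is maximized at p=0.5 (H=1 bit) and minimized at p=0 or p=1 (H=0).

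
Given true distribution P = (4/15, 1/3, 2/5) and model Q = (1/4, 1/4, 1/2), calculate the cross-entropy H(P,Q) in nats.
1.1090 nats

Cross-entropy: H(P,Q) = -Σ p(x) log q(x)

Alternatively: H(P,Q) = H(P) + D_KL(P||Q)
H(P) = 1.0852 nats
D_KL(P||Q) = 0.0238 nats

H(P,Q) = 1.0852 + 0.0238 = 1.1090 nats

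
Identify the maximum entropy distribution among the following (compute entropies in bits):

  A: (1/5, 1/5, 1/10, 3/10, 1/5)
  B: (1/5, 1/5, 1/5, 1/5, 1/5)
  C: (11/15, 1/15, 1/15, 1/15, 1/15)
B

For a discrete distribution over n outcomes, entropy is maximized by the uniform distribution.

Computing entropies:
H(A) = 2.2464 bits
H(B) = 2.3219 bits
H(C) = 1.3700 bits

The uniform distribution (where all probabilities equal 1/5) achieves the maximum entropy of log_2(5) = 2.3219 bits.

Distribution B has the highest entropy.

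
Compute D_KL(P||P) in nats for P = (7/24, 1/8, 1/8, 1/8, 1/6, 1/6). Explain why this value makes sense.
0.0000 nats

KL divergence satisfies the Gibbs inequality: D_KL(P||Q) ≥ 0 for all distributions P, Q.

D_KL(P||Q) = Σ p(x) log(p(x)/q(x))
Each term is p(x) × log_e(p(x)/p(x)) = p(x) × log_e(1) = 0, so the sum is 0.
D_KL(P||Q) = 0.0000 nats

When P = Q, the KL divergence is exactly 0, as there is no 'divergence' between identical distributions.

This non-negativity is a fundamental property: relative entropy cannot be negative because it measures how different Q is from P.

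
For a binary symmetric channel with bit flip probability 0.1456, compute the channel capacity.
0.4013 bits

For a binary symmetric channel (BSC) with error probability p:
Capacity C = 1 - H(p) bits per symbol

where H(p) = -p log₂(p) - (1-p) log₂(1-p) is the binary entropy function.

H(0.1456) = 0.5987 bits
C = 1 - 0.5987 = 0.4013 bits per symbol

This means we can reliably transmit up to 0.4013 bits of information per channel use.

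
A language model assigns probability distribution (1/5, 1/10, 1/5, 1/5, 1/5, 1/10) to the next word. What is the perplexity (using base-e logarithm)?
5.7435

Perplexity is e^H (or exp(H) for natural log).

First, H = -Σ p log p = 1.7481 nats
Perplexity = e^1.7481 = 5.7435

Interpretation: The model's uncertainty is equivalent to choosing uniformly among 5.7 options.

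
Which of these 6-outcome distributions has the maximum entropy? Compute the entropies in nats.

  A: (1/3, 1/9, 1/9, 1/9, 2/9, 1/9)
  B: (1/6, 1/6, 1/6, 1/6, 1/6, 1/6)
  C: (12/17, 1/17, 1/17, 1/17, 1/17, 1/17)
B

For a discrete distribution over n outcomes, entropy is maximized by the uniform distribution.

Computing entropies:
H(A) = 1.6770 nats
H(B) = 1.7918 nats
H(C) = 1.0792 nats

The uniform distribution (where all probabilities equal 1/6) achieves the maximum entropy of log_e(6) = 1.7918 nats.

Distribution B has the highest entropy.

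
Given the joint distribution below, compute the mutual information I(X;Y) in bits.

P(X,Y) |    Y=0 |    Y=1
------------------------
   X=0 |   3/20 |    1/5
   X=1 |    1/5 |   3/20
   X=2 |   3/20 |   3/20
0.0103 bits

Mutual information: I(X;Y) = H(X) + H(Y) - H(X,Y)

Marginals:
P(X) = (7/20, 7/20, 3/10), H(X) = 1.5813 bits
P(Y) = (1/2, 1/2), H(Y) = 1.0000 bits

Joint entropy: H(X,Y) = 2.5710 bits

I(X;Y) = 1.5813 + 1.0000 - 2.5710 = 0.0103 bits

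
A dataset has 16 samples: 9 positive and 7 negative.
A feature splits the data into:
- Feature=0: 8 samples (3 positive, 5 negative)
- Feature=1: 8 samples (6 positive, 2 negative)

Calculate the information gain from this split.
0.1058 bits

Information Gain = H(Y) - H(Y|Feature)

Before split:
P(positive) = 9/16 = 0.5625
H(Y) = 0.9887 bits

After split:
Feature=0: H = 0.9544 bits (weight = 8/16)
Feature=1: H = 0.8113 bits (weight = 8/16)
H(Y|Feature) = (8/16)×0.9544 + (8/16)×0.8113 = 0.8829 bits

Information Gain = 0.9887 - 0.8829 = 0.1058 bits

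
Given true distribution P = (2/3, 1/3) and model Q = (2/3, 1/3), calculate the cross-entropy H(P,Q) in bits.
0.9183 bits

Cross-entropy: H(P,Q) = -Σ p(x) log q(x)

Alternatively: H(P,Q) = H(P) + D_KL(P||Q)
H(P) = 0.9183 bits
D_KL(P||Q) = 0.0000 bits

H(P,Q) = 0.9183 + 0.0000 = 0.9183 bits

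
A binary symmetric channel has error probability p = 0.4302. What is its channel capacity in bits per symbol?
0.0141 bits

For a binary symmetric channel (BSC) with error probability p:
Capacity C = 1 - H(p) bits per symbol

where H(p) = -p log₂(p) - (1-p) log₂(1-p) is the binary entropy function.

H(0.4302) = 0.9859 bits
C = 1 - 0.9859 = 0.0141 bits per symbol

This means we can reliably transmit up to 0.0141 bits of information per channel use.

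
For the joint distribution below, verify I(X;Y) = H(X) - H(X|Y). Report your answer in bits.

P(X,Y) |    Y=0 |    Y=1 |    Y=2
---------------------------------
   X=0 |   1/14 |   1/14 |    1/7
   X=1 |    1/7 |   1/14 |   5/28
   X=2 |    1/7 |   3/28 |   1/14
I(X;Y) = 0.0522 bits

Mutual information has multiple equivalent forms:
- I(X;Y) = H(X) - H(X|Y)
- I(X;Y) = H(Y) - H(Y|X)
- I(X;Y) = H(X) + H(Y) - H(X,Y)

Computing all quantities:
H(X) = 1.5722, H(Y) = 1.5601, H(X,Y) = 3.0801
H(X|Y) = 1.5200, H(Y|X) = 1.5078

Verification:
H(X) - H(X|Y) = 1.5722 - 1.5200 = 0.0522
H(Y) - H(Y|X) = 1.5601 - 1.5078 = 0.0522
H(X) + H(Y) - H(X,Y) = 1.5722 + 1.5601 - 3.0801 = 0.0522

All forms give I(X;Y) = 0.0522 bits. ✓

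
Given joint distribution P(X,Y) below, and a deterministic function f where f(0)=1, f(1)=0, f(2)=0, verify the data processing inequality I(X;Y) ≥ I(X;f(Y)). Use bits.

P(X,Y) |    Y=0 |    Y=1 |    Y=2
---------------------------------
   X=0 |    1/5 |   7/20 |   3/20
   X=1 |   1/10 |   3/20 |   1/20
I(X;Y) = 0.0029, I(X;f(Y)) = 0.0016, inequality holds: 0.0029 ≥ 0.0016

Data Processing Inequality: For any Markov chain X → Y → Z, we have I(X;Y) ≥ I(X;Z).

Here Z = f(Y) is a deterministic function of Y, forming X → Y → Z.

Original I(X;Y) = 0.0029 bits

After applying f:
P(X,Z) where Z=f(Y):
- P(X,Z=0) = P(X,Y=1) + P(X,Y=2)
- P(X,Z=1) = P(X,Y=0)

I(X;Z) = I(X;f(Y)) = 0.0016 bits

Verification: 0.0029 ≥ 0.0016 ✓

Information cannot be created by processing; the function f can only lose information about X.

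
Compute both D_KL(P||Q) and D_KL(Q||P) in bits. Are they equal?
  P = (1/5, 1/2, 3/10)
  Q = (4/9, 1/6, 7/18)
D_KL(P||Q) = 0.4498, D_KL(Q||P) = 0.3934

KL divergence is not symmetric: D_KL(P||Q) ≠ D_KL(Q||P) in general.

D_KL(P||Q) = 0.4498 bits
D_KL(Q||P) = 0.3934 bits

No, they are not equal!

This asymmetry is why KL divergence is not a true distance metric.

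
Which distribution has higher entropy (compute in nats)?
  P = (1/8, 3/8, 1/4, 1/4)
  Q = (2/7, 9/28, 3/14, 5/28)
Q

Computing entropies in nats:
H(P) = 1.3209
H(Q) = 1.3605

Distribution Q has higher entropy.

Intuition: The distribution closer to uniform (more spread out) has higher entropy.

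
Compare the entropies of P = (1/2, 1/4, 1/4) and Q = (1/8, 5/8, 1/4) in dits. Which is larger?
P

Computing entropies in dits:
H(P) = 0.4515
H(Q) = 0.3910

Distribution P has higher entropy.

Intuition: The distribution closer to uniform (more spread out) has higher entropy.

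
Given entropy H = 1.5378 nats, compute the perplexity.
4.6543

Perplexity is e^H (or exp(H) for natural log).

H = 1.5378 nats
Perplexity = e^1.5378 = 4.6543

Interpretation: The model's uncertainty is equivalent to choosing uniformly among 4.7 options.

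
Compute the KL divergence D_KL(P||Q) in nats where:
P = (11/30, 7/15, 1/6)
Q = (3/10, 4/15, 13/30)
0.1755 nats

KL divergence: D_KL(P||Q) = Σ p(x) log(p(x)/q(x))

Computing term by term:
  x=0: 11/30 × log_e[(11/30)/(3/10)] = 11/30 × 0.2007 = 0.0736
  x=1: 7/15 × log_e[(7/15)/(4/15)] = 7/15 × 0.5596 = 0.2612
  x=2: 1/6 × log_e[(1/6)/(13/30)] = 1/6 × -0.9555 = -0.1593

D_KL(P||Q) = 0.1755 nats

Note: KL divergence is always non-negative and equals 0 iff P = Q.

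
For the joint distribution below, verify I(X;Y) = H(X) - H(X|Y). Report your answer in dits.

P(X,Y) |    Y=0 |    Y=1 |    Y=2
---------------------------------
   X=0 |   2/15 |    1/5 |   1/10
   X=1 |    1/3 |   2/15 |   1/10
I(X;Y) = 0.0183 dits

Mutual information has multiple equivalent forms:
- I(X;Y) = H(X) - H(X|Y)
- I(X;Y) = H(Y) - H(Y|X)
- I(X;Y) = H(X) + H(Y) - H(X,Y)

Computing all quantities:
H(X) = 0.2972, H(Y) = 0.4533, H(X,Y) = 0.7322
H(X|Y) = 0.2789, H(Y|X) = 0.4350

Verification:
H(X) - H(X|Y) = 0.2972 - 0.2789 = 0.0183
H(Y) - H(Y|X) = 0.4533 - 0.4350 = 0.0183
H(X) + H(Y) - H(X,Y) = 0.2972 + 0.4533 - 0.7322 = 0.0183

All forms give I(X;Y) = 0.0183 dits. ✓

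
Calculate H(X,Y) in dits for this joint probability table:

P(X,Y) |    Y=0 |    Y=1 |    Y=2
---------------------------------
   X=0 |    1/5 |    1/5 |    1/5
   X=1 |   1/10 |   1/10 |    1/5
0.7592 dits

Joint entropy is H(X,Y) = -Σ_{x,y} p(x,y) log p(x,y).

Summing over all non-zero entries:
H(X,Y) = -[1/5·log_10(1/5) + 1/5·log_10(1/5) + 1/5·log_10(1/5) + 1/10·log_10(1/10) + 1/10·log_10(1/10) + 1/5·log_10(1/5)]
H(X,Y) = 0.7592 dits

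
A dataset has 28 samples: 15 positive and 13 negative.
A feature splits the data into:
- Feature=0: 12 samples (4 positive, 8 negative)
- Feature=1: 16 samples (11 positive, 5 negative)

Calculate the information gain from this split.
0.0907 bits

Information Gain = H(Y) - H(Y|Feature)

Before split:
P(positive) = 15/28 = 0.5357
H(Y) = 0.9963 bits

After split:
Feature=0: H = 0.9183 bits (weight = 12/28)
Feature=1: H = 0.8960 bits (weight = 16/28)
H(Y|Feature) = (12/28)×0.9183 + (16/28)×0.8960 = 0.9056 bits

Information Gain = 0.9963 - 0.9056 = 0.0907 bits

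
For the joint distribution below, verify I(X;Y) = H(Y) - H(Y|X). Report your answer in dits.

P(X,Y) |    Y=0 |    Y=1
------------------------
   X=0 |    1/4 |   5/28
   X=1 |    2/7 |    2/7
I(X;Y) = 0.0015 dits

Mutual information has multiple equivalent forms:
- I(X;Y) = H(X) - H(X|Y)
- I(X;Y) = H(Y) - H(Y|X)
- I(X;Y) = H(X) + H(Y) - H(X,Y)

Computing all quantities:
H(X) = 0.2966, H(Y) = 0.2999, H(X,Y) = 0.5950
H(X|Y) = 0.2951, H(Y|X) = 0.2984

Verification:
H(X) - H(X|Y) = 0.2966 - 0.2951 = 0.0015
H(Y) - H(Y|X) = 0.2999 - 0.2984 = 0.0015
H(X) + H(Y) - H(X,Y) = 0.2966 + 0.2999 - 0.5950 = 0.0015

All forms give I(X;Y) = 0.0015 dits. ✓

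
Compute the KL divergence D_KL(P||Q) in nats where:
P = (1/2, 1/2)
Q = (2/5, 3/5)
0.0204 nats

KL divergence: D_KL(P||Q) = Σ p(x) log(p(x)/q(x))

Computing term by term:
  x=0: 1/2 × log_e[(1/2)/(2/5)] = 1/2 × 0.2231 = 0.1116
  x=1: 1/2 × log_e[(1/2)/(3/5)] = 1/2 × -0.1823 = -0.0912

D_KL(P||Q) = 0.0204 nats

Note: KL divergence is always non-negative and equals 0 iff P = Q.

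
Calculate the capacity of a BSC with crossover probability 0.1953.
0.2876 bits

For a binary symmetric channel (BSC) with error probability p:
Capacity C = 1 - H(p) bits per symbol

where H(p) = -p log₂(p) - (1-p) log₂(1-p) is the binary entropy function.

H(0.1953) = 0.7124 bits
C = 1 - 0.7124 = 0.2876 bits per symbol

This means we can reliably transmit up to 0.2876 bits of information per channel use.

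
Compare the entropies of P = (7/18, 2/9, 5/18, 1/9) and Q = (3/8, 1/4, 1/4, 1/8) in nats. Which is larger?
Q

Computing entropies in nats:
H(P) = 1.3015
H(Q) = 1.3209

Distribution Q has higher entropy.

Intuition: The distribution closer to uniform (more spread out) has higher entropy.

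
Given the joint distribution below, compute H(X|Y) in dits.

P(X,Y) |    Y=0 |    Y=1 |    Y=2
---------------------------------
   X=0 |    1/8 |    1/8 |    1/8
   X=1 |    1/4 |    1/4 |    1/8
0.2826 dits

Using the chain rule: H(X|Y) = H(X,Y) - H(Y)

First, compute H(X,Y) = 0.7526 dits

Marginal P(Y) = (3/8, 3/8, 1/4)
H(Y) = 0.4700 dits

H(X|Y) = H(X,Y) - H(Y) = 0.7526 - 0.4700 = 0.2826 dits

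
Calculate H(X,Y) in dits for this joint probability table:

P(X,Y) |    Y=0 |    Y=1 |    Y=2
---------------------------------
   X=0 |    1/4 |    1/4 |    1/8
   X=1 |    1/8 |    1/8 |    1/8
0.7526 dits

Joint entropy is H(X,Y) = -Σ_{x,y} p(x,y) log p(x,y).

Summing over all non-zero entries:
H(X,Y) = -[1/4·log_10(1/4) + 1/4·log_10(1/4) + 1/8·log_10(1/8) + 1/8·log_10(1/8) + 1/8·log_10(1/8) + 1/8·log_10(1/8)]
H(X,Y) = 0.7526 dits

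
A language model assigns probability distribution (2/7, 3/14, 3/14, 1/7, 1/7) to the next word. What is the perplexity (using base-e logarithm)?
4.8264

Perplexity is e^H (or exp(H) for natural log).

First, H = -Σ p log p = 1.5741 nats
Perplexity = e^1.5741 = 4.8264

Interpretation: The model's uncertainty is equivalent to choosing uniformly among 4.8 options.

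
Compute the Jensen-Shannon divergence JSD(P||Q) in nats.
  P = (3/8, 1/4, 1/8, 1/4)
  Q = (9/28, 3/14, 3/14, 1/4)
0.0077 nats

Jensen-Shannon divergence is:
JSD(P||Q) = 0.5 × D_KL(P||M) + 0.5 × D_KL(Q||M)
where M = 0.5 × (P + Q) is the mixture distribution.

M = 0.5 × (3/8, 1/4, 1/8, 1/4) + 0.5 × (9/28, 3/14, 3/14, 1/4) = (0.348214, 0.232143, 0.169643, 1/4)

D_KL(P||M) = 0.0081 nats
D_KL(Q||M) = 0.0072 nats

JSD(P||Q) = 0.5 × 0.0081 + 0.5 × 0.0072 = 0.0077 nats

Unlike KL divergence, JSD is symmetric and bounded: 0 ≤ JSD ≤ log(2).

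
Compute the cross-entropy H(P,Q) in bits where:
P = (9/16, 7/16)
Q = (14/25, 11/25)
0.9887 bits

Cross-entropy: H(P,Q) = -Σ p(x) log q(x)

Alternatively: H(P,Q) = H(P) + D_KL(P||Q)
H(P) = 0.9887 bits
D_KL(P||Q) = 0.0000 bits

H(P,Q) = 0.9887 + 0.0000 = 0.9887 bits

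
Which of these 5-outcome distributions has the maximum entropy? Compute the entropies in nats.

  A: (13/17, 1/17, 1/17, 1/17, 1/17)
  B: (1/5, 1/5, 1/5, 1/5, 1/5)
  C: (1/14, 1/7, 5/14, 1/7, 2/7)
B

For a discrete distribution over n outcomes, entropy is maximized by the uniform distribution.

Computing entropies:
H(A) = 0.8718 nats
H(B) = 1.6094 nats
H(C) = 1.4701 nats

The uniform distribution (where all probabilities equal 1/5) achieves the maximum entropy of log_e(5) = 1.6094 nats.

Distribution B has the highest entropy.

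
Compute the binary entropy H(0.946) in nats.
0.2101 nats

The binary entropy function is:
H(p) = -p log(p) - (1-p) log(1-p)

H(0.946) = -0.946 × log_e(0.946) - 0.054 × log_e(0.054)
H(0.946) = 0.2101 nats

Note: Binary entropy is maximized at p=0.5 (H=1 bit) and minimized at p=0 or p=1 (H=0).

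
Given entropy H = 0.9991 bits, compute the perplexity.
1.9988

Perplexity is 2^H (or exp(H) for natural log).

H = 0.9991 bits
Perplexity = 2^0.9991 = 1.9988

Interpretation: The model's uncertainty is equivalent to choosing uniformly among 2.0 options.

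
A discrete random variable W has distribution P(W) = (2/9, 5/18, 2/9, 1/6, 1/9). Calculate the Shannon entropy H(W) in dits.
0.6806 dits

Shannon entropy is H(X) = -Σ p(x) log p(x).

For P = (2/9, 5/18, 2/9, 1/6, 1/9):
H = -2/9 × log_10(2/9) -5/18 × log_10(5/18) -2/9 × log_10(2/9) -1/6 × log_10(1/6) -1/9 × log_10(1/9)
H = 0.6806 dits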